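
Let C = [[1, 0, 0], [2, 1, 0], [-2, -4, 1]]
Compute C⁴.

[[1, 0, 0], [8, 1, 0], [-56, -16, 1]]

C = I + N where N = [[0, 0, 0], [2, 0, 0], [-2, -4, 0]] is strictly lower-triangular, so N³ = 0.
(I + N)⁴ = I + 4·N + 6·N² = [[1, 0, 0], [8, 1, 0], [-56, -16, 1]].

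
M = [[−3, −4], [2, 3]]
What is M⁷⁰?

[[1, 0], [0, 1]]

M² = I (check: tr M = 0 and det M = −1), so M⁷⁰ = I since 70 is even.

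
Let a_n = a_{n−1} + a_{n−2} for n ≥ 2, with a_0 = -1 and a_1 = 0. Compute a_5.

-3

With companion matrix M = [[1, 1], [1, 0]], [a_n, a_{n−1}]ᵀ = M·[a_{n−1}, a_{n−2}]ᵀ, so [a_5, a_4]ᵀ = M^4·[a_1, a_0]ᵀ.
M^4 = [[5, 3], [3, 2]], giving [a_5, a_4]ᵀ = [[-3], [-2]].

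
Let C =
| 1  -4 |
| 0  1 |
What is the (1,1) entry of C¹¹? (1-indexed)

C = I + N where N = [[0, -4], [0, 0]] is strictly upper-triangular, so N² = 0.
(I + N)¹¹ = I + 11·N = [[1, -44], [0, 1]].

1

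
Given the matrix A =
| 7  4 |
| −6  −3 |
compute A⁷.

[[6559, 4372], [−6558, −4371]]

tr A = 4 and det A = 3, so the characteristic polynomial is λ² − (4)λ + (3) with roots 1 and 3.
Eigenvectors give P = [[2, −1], [−3, 1]] with P⁻¹ = [[−1, −1], [−3, −2]], and A = P·diag(1, 3)·P⁻¹.
Then A⁷ = P·diag(1, 2187)·P⁻¹ = [[2, −2187], [−3, 2187]] · [[−1, −1], [−3, −2]] = [[6559, 4372], [−6558, −4371]].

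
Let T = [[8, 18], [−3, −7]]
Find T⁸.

tr T = 1 and det T = −2, so the characteristic polynomial is λ² − (1)λ + (−2) with roots 2 and −1.
Eigenvectors give P = [[−3, −2], [1, 1]] with P⁻¹ = [[−1, −2], [1, 3]], and T = P·diag(2, −1)·P⁻¹.
Then T⁸ = P·diag(256, 1)·P⁻¹ = [[−768, −2], [256, 1]] · [[−1, −2], [1, 3]] = [[766, 1530], [−255, −509]].

[[766, 1530], [−255, −509]]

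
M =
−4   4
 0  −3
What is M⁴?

M² = [[16, −28], [0, 9]]
M³ = [[−64, 148], [0, −27]]
M⁴ = [[256, −700], [0, 81]]

[[256, −700], [0, 81]]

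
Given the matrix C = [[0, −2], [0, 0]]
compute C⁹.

C is strictly triangular, hence nilpotent: C² = 0, so C⁹ = 0.

[[0, 0], [0, 0]]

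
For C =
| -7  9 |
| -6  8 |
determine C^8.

tr C = 1 and det C = -2, so the characteristic polynomial is λ² − (1)λ + (-2) with roots 2 and -1.
Eigenvectors give P = [[-1, 3], [-1, 2]] with P⁻¹ = [[2, -3], [1, -1]], and C = P·diag(2, -1)·P⁻¹.
Then C^8 = P·diag(256, 1)·P⁻¹ = [[-256, 3], [-256, 2]] · [[2, -3], [1, -1]] = [[-509, 765], [-510, 766]].

[[-509, 765], [-510, 766]]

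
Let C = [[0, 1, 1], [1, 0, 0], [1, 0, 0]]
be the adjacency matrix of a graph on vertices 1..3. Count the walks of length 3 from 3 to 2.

0

The number of length-3 walks from vertex 3 to vertex 2 is entry (3,2) of C³, where C is the adjacency matrix.
C² = [[2, 0, 0], [0, 1, 1], [0, 1, 1]]
C³ = [[0, 2, 2], [2, 0, 0], [2, 0, 0]]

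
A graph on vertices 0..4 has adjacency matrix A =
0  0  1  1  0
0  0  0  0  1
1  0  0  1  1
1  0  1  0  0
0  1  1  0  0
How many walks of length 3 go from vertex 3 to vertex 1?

1

The number of length-3 walks from vertex 3 to vertex 1 is entry (3,1) of A³, where A is the adjacency matrix.
A² = [[2, 0, 1, 1, 1], [0, 1, 1, 0, 0], [1, 1, 3, 1, 0], [1, 0, 1, 2, 1], [1, 0, 0, 1, 2]]
A³ = [[2, 1, 4, 3, 1], [1, 0, 0, 1, 2], [4, 0, 2, 4, 4], [3, 1, 4, 2, 1], [1, 2, 4, 1, 0]]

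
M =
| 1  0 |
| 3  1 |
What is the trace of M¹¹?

2

M = I + N where N = [[0, 0], [3, 0]] is strictly lower-triangular, so N² = 0.
(I + N)¹¹ = I + 11·N = [[1, 0], [33, 1]].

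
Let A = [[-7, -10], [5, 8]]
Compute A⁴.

[[-49, -130], [65, 146]]

tr A = 1 and det A = -6, so the characteristic polynomial is λ² − (1)λ + (-6) with roots 3 and -2.
Eigenvectors give P = [[-1, -2], [1, 1]] with P⁻¹ = [[1, 2], [-1, -1]], and A = P·diag(3, -2)·P⁻¹.
Then A⁴ = P·diag(81, 16)·P⁻¹ = [[-81, -32], [81, 16]] · [[1, 2], [-1, -1]] = [[-49, -130], [65, 146]].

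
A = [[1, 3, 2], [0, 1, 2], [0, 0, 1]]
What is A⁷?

A = I + N where N = [[0, 3, 2], [0, 0, 2], [0, 0, 0]] is strictly upper-triangular, so N³ = 0.
(I + N)⁷ = I + 7·N + 21·N² = [[1, 21, 140], [0, 1, 14], [0, 0, 1]].

[[1, 21, 140], [0, 1, 14], [0, 0, 1]]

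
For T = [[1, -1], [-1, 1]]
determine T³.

[[4, -4], [-4, 4]]

T² = [[2, -2], [-2, 2]]
T³ = [[4, -4], [-4, 4]]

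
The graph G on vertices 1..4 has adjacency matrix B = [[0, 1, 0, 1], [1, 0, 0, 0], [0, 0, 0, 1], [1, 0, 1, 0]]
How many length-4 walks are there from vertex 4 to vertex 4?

5

The number of length-4 walks from vertex 4 to vertex 4 is entry (4,4) of B^4, where B is the adjacency matrix.
B^2 = [[2, 0, 1, 0], [0, 1, 0, 1], [1, 0, 1, 0], [0, 1, 0, 2]]
B^3 = [[0, 2, 0, 3], [2, 0, 1, 0], [0, 1, 0, 2], [3, 0, 2, 0]]
B^4 = [[5, 0, 3, 0], [0, 2, 0, 3], [3, 0, 2, 0], [0, 3, 0, 5]]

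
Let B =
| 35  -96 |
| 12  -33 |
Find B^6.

tr B = 2 and det B = -3, so the characteristic polynomial is λ² − (2)λ + (-3) with roots 3 and -1.
Eigenvectors give P = [[3, -8], [1, -3]] with P⁻¹ = [[3, -8], [1, -3]], and B = P·diag(3, -1)·P⁻¹.
Then B^6 = P·diag(729, 1)·P⁻¹ = [[2187, -8], [729, -3]] · [[3, -8], [1, -3]] = [[6553, -17472], [2184, -5823]].

[[6553, -17472], [2184, -5823]]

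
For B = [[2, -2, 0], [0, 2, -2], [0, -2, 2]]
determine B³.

[[8, -32, 24], [0, 32, -32], [0, -32, 32]]

B² = [[4, -8, 4], [0, 8, -8], [0, -8, 8]]
B³ = [[8, -32, 24], [0, 32, -32], [0, -32, 32]]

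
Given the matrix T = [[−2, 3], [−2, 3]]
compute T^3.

T² = T (a projection; rank 1, trace 1), so T^3 = T.

[[−2, 3], [−2, 3]]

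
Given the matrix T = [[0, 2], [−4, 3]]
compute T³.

T² = [[−8, 6], [−12, 1]]
T³ = [[−24, 2], [−4, −21]]

[[−24, 2], [−4, −21]]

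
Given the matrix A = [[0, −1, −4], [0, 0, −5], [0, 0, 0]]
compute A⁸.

A is strictly triangular, hence nilpotent: A³ = 0, so A⁸ = 0.

[[0, 0, 0], [0, 0, 0], [0, 0, 0]]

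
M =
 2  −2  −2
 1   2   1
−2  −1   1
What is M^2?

[[6, −6, −8], [2, 1, 1], [−7, 1, 4]]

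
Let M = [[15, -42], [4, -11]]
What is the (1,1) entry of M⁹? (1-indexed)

137775

tr M = 4 and det M = 3, so the characteristic polynomial is λ² − (4)λ + (3) with roots 3 and 1.
Eigenvectors give P = [[7, 3], [2, 1]] with P⁻¹ = [[1, -3], [-2, 7]], and M = P·diag(3, 1)·P⁻¹.
Then M⁹ = P·diag(19683, 1)·P⁻¹ = [[137781, 3], [39366, 1]] · [[1, -3], [-2, 7]] = [[137775, -413322], [39364, -118091]].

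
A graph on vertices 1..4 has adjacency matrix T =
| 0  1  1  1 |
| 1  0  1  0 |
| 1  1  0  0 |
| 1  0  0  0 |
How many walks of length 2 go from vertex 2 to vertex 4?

The number of length-2 walks from vertex 2 to vertex 4 is entry (2,4) of T², where T is the adjacency matrix.
T² = [[3, 1, 1, 0], [1, 2, 1, 1], [1, 1, 2, 1], [0, 1, 1, 1]]

1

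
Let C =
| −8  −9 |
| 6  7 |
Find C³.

[[−26, −27], [18, 19]]

tr C = −1 and det C = −2, so the characteristic polynomial is λ² − (−1)λ + (−2) with roots −2 and 1.
Eigenvectors give P = [[−3, 1], [2, −1]] with P⁻¹ = [[−1, −1], [−2, −3]], and C = P·diag(−2, 1)·P⁻¹.
Then C³ = P·diag(−8, 1)·P⁻¹ = [[24, 1], [−16, −1]] · [[−1, −1], [−2, −3]] = [[−26, −27], [18, 19]].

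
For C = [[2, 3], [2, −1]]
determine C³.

C² = [[10, 3], [2, 7]]
C³ = [[26, 27], [18, −1]]

[[26, 27], [18, −1]]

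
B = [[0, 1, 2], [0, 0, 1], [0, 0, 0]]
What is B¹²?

B is strictly triangular, hence nilpotent: B³ = 0, so B¹² = 0.

[[0, 0, 0], [0, 0, 0], [0, 0, 0]]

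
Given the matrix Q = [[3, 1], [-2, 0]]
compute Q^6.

tr Q = 3 and det Q = 2, so the characteristic polynomial is λ² − (3)λ + (2) with roots 1 and 2.
Eigenvectors give P = [[-1, -1], [2, 1]] with P⁻¹ = [[1, 1], [-2, -1]], and Q = P·diag(1, 2)·P⁻¹.
Then Q^6 = P·diag(1, 64)·P⁻¹ = [[-1, -64], [2, 64]] · [[1, 1], [-2, -1]] = [[127, 63], [-126, -62]].

[[127, 63], [-126, -62]]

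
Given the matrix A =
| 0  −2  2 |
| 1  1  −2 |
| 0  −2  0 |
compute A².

[[−2, −6, 4], [1, 3, 0], [−2, −2, 4]]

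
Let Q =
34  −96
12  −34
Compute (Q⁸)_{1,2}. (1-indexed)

tr Q = 0 and det Q = −4, so the characteristic polynomial is λ² − (0)λ + (−4) with roots 2 and −2.
Eigenvectors give P = [[3, −8], [1, −3]] with P⁻¹ = [[3, −8], [1, −3]], and Q = P·diag(2, −2)·P⁻¹.
Then Q⁸ = P·diag(256, 256)·P⁻¹ = [[768, −2048], [256, −768]] · [[3, −8], [1, −3]] = [[256, 0], [0, 256]].

0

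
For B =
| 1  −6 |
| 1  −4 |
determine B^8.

[[−509, 1530], [−255, 766]]

tr B = −3 and det B = 2, so the characteristic polynomial is λ² − (−3)λ + (2) with roots −2 and −1.
Eigenvectors give P = [[2, 3], [1, 1]] with P⁻¹ = [[−1, 3], [1, −2]], and B = P·diag(−2, −1)·P⁻¹.
Then B^8 = P·diag(256, 1)·P⁻¹ = [[512, 3], [256, 1]] · [[−1, 3], [1, −2]] = [[−509, 1530], [−255, 766]].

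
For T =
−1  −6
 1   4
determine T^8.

tr T = 3 and det T = 2, so the characteristic polynomial is λ² − (3)λ + (2) with roots 1 and 2.
Eigenvectors give P = [[3, −2], [−1, 1]] with P⁻¹ = [[1, 2], [1, 3]], and T = P·diag(1, 2)·P⁻¹.
Then T^8 = P·diag(1, 256)·P⁻¹ = [[3, −512], [−1, 256]] · [[1, 2], [1, 3]] = [[−509, −1530], [255, 766]].

[[−509, −1530], [255, 766]]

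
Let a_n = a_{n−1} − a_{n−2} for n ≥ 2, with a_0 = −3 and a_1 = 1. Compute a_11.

−4

With companion matrix B = [[1, −1], [1, 0]], [a_n, a_{n−1}]ᵀ = B·[a_{n−1}, a_{n−2}]ᵀ, so [a_11, a_10]ᵀ = B^10·[a_1, a_0]ᵀ.
B^10 = [[−1, 1], [−1, 0]], giving [a_11, a_10]ᵀ = [[−4], [−1]].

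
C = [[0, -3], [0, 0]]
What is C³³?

C is strictly triangular, hence nilpotent: C² = 0, so C³³ = 0.

[[0, 0], [0, 0]]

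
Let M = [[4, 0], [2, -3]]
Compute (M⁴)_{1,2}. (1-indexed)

M² = [[16, 0], [2, 9]]
M³ = [[64, 0], [26, -27]]
M⁴ = [[256, 0], [50, 81]]

0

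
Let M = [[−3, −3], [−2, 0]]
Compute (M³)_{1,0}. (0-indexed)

−30

M² = [[15, 9], [6, 6]]
M³ = [[−63, −45], [−30, −18]]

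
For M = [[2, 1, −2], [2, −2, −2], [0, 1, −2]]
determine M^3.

[[8, 8, −4], [8, −4, −16], [−4, 12, 0]]

M^2 = [[6, −2, −2], [0, 4, 4], [2, −4, 2]]
M^3 = [[8, 8, −4], [8, −4, −16], [−4, 12, 0]]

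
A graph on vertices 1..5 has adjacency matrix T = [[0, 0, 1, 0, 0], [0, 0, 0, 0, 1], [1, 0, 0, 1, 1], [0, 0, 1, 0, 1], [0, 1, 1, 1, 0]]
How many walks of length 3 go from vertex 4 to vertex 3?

4

The number of length-3 walks from vertex 4 to vertex 3 is entry (4,3) of T³, where T is the adjacency matrix.
T² = [[1, 0, 0, 1, 1], [0, 1, 1, 1, 0], [0, 1, 3, 1, 1], [1, 1, 1, 2, 1], [1, 0, 1, 1, 3]]
T³ = [[0, 1, 3, 1, 1], [1, 0, 1, 1, 3], [3, 1, 2, 4, 5], [1, 1, 4, 2, 4], [1, 3, 5, 4, 2]]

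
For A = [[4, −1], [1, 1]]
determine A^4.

A^2 = [[15, −5], [5, 0]]
A^3 = [[55, −20], [20, −5]]
A^4 = [[200, −75], [75, −25]]

[[200, −75], [75, −25]]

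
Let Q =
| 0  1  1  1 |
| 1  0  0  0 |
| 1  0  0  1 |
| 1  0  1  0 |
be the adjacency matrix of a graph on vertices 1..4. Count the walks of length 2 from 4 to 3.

The number of length-2 walks from vertex 4 to vertex 3 is entry (4,3) of Q², where Q is the adjacency matrix.
Q² = [[3, 0, 1, 1], [0, 1, 1, 1], [1, 1, 2, 1], [1, 1, 1, 2]]

1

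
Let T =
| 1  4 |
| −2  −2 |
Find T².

[[−7, −4], [2, −4]]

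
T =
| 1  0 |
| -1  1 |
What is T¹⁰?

T = I + N where N = [[0, 0], [-1, 0]] is strictly lower-triangular, so N² = 0.
(I + N)¹⁰ = I + 10·N = [[1, 0], [-10, 1]].

[[1, 0], [-10, 1]]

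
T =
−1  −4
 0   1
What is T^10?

[[1, 0], [0, 1]]

T² = I (check: tr T = 0 and det T = −1), so T^10 = I since 10 is even.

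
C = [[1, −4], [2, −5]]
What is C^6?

tr C = −4 and det C = 3, so the characteristic polynomial is λ² − (−4)λ + (3) with roots −1 and −3.
Eigenvectors give P = [[2, −1], [1, −1]] with P⁻¹ = [[1, −1], [1, −2]], and C = P·diag(−1, −3)·P⁻¹.
Then C^6 = P·diag(1, 729)·P⁻¹ = [[2, −729], [1, −729]] · [[1, −1], [1, −2]] = [[−727, 1456], [−728, 1457]].

[[−727, 1456], [−728, 1457]]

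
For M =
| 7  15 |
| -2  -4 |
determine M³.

[[43, 105], [-14, -34]]

tr M = 3 and det M = 2, so the characteristic polynomial is λ² − (3)λ + (2) with roots 1 and 2.
Eigenvectors give P = [[-5, -3], [2, 1]] with P⁻¹ = [[1, 3], [-2, -5]], and M = P·diag(1, 2)·P⁻¹.
Then M³ = P·diag(1, 8)·P⁻¹ = [[-5, -24], [2, 8]] · [[1, 3], [-2, -5]] = [[43, 105], [-14, -34]].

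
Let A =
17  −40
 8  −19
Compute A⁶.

[[−2911, 7280], [−1456, 3641]]

tr A = −2 and det A = −3, so the characteristic polynomial is λ² − (−2)λ + (−3) with roots 1 and −3.
Eigenvectors give P = [[5, 2], [2, 1]] with P⁻¹ = [[1, −2], [−2, 5]], and A = P·diag(1, −3)·P⁻¹.
Then A⁶ = P·diag(1, 729)·P⁻¹ = [[5, 1458], [2, 729]] · [[1, −2], [−2, 5]] = [[−2911, 7280], [−1456, 3641]].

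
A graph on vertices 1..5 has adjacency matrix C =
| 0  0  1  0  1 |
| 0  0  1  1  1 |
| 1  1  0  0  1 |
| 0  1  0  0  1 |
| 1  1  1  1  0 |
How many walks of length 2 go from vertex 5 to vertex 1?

The number of length-2 walks from vertex 5 to vertex 1 is entry (5,1) of C^2, where C is the adjacency matrix.
C^2 = [[2, 2, 1, 1, 1], [2, 3, 1, 1, 2], [1, 1, 3, 2, 2], [1, 1, 2, 2, 1], [1, 2, 2, 1, 4]]

1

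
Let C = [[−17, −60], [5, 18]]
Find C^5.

tr C = 1 and det C = −6, so the characteristic polynomial is λ² − (1)λ + (−6) with roots 3 and −2.
Eigenvectors give P = [[−3, 4], [1, −1]] with P⁻¹ = [[1, 4], [1, 3]], and C = P·diag(3, −2)·P⁻¹.
Then C^5 = P·diag(243, −32)·P⁻¹ = [[−729, −128], [243, 32]] · [[1, 4], [1, 3]] = [[−857, −3300], [275, 1068]].

[[−857, −3300], [275, 1068]]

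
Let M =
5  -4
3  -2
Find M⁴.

[[61, -60], [45, -44]]

tr M = 3 and det M = 2, so the characteristic polynomial is λ² − (3)λ + (2) with roots 1 and 2.
Eigenvectors give P = [[1, 4], [1, 3]] with P⁻¹ = [[-3, 4], [1, -1]], and M = P·diag(1, 2)·P⁻¹.
Then M⁴ = P·diag(1, 16)·P⁻¹ = [[1, 64], [1, 48]] · [[-3, 4], [1, -1]] = [[61, -60], [45, -44]].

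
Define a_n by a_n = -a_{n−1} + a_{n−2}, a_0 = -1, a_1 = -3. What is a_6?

With companion matrix A = [[-1, 1], [1, 0]], [a_n, a_{n−1}]ᵀ = A·[a_{n−1}, a_{n−2}]ᵀ, so [a_6, a_5]ᵀ = A⁵·[a_1, a_0]ᵀ.
A⁵ = [[-8, 5], [5, -3]], giving [a_6, a_5]ᵀ = [[19], [-12]].

19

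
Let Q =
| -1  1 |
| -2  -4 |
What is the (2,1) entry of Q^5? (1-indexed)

-422

tr Q = -5 and det Q = 6, so the characteristic polynomial is λ² − (-5)λ + (6) with roots -2 and -3.
Eigenvectors give P = [[-1, 1], [1, -2]] with P⁻¹ = [[-2, -1], [-1, -1]], and Q = P·diag(-2, -3)·P⁻¹.
Then Q^5 = P·diag(-32, -243)·P⁻¹ = [[32, -243], [-32, 486]] · [[-2, -1], [-1, -1]] = [[179, 211], [-422, -454]].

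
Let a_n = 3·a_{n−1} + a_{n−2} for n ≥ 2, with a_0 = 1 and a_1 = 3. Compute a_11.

467280

With companion matrix A = [[3, 1], [1, 0]], [a_n, a_{n−1}]ᵀ = A·[a_{n−1}, a_{n−2}]ᵀ, so [a_11, a_10]ᵀ = A¹⁰·[a_1, a_0]ᵀ.
A¹⁰ = [[141481, 42837], [42837, 12970]], giving [a_11, a_10]ᵀ = [[467280], [141481]].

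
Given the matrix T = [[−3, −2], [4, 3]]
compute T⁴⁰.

[[1, 0], [0, 1]]

T² = I (check: tr T = 0 and det T = −1), so T⁴⁰ = I since 40 is even.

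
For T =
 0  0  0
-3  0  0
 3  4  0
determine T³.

[[0, 0, 0], [0, 0, 0], [0, 0, 0]]

T is strictly triangular, hence nilpotent: T³ = 0, so T³ = 0.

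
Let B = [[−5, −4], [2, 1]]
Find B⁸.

[[13121, 13120], [−6560, −6559]]

tr B = −4 and det B = 3, so the characteristic polynomial is λ² − (−4)λ + (3) with roots −3 and −1.
Eigenvectors give P = [[−2, −1], [1, 1]] with P⁻¹ = [[−1, −1], [1, 2]], and B = P·diag(−3, −1)·P⁻¹.
Then B⁸ = P·diag(6561, 1)·P⁻¹ = [[−13122, −1], [6561, 1]] · [[−1, −1], [1, 2]] = [[13121, 13120], [−6560, −6559]].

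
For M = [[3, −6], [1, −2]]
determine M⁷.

[[3, −6], [1, −2]]

M² = M (a projection; rank 1, trace 1), so M⁷ = M.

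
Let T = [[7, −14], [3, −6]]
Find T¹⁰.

[[7, −14], [3, −6]]

T² = T (a projection; rank 1, trace 1), so T¹⁰ = T.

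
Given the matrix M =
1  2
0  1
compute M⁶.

[[1, 12], [0, 1]]

M = I + N where N = [[0, 2], [0, 0]] is strictly upper-triangular, so N² = 0.
(I + N)⁶ = I + 6·N = [[1, 12], [0, 1]].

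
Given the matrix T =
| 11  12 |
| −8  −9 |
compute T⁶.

tr T = 2 and det T = −3, so the characteristic polynomial is λ² − (2)λ + (−3) with roots 3 and −1.
Eigenvectors give P = [[3, −1], [−2, 1]] with P⁻¹ = [[1, 1], [2, 3]], and T = P·diag(3, −1)·P⁻¹.
Then T⁶ = P·diag(729, 1)·P⁻¹ = [[2187, −1], [−1458, 1]] · [[1, 1], [2, 3]] = [[2185, 2184], [−1456, −1455]].

[[2185, 2184], [−1456, −1455]]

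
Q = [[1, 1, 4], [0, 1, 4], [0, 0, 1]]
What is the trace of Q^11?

Q = I + N where N = [[0, 1, 4], [0, 0, 4], [0, 0, 0]] is strictly upper-triangular, so N^3 = 0.
(I + N)^11 = I + 11·N + 55·N^2 = [[1, 11, 264], [0, 1, 44], [0, 0, 1]].

3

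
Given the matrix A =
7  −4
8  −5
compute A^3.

tr A = 2 and det A = −3, so the characteristic polynomial is λ² − (2)λ + (−3) with roots 3 and −1.
Eigenvectors give P = [[−1, −1], [−1, −2]] with P⁻¹ = [[−2, 1], [1, −1]], and A = P·diag(3, −1)·P⁻¹.
Then A^3 = P·diag(27, −1)·P⁻¹ = [[−27, 1], [−27, 2]] · [[−2, 1], [1, −1]] = [[55, −28], [56, −29]].

[[55, −28], [56, −29]]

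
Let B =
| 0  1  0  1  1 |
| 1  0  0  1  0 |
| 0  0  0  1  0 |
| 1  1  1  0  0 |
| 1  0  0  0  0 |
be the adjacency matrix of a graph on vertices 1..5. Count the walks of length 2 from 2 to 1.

1

The number of length-2 walks from vertex 2 to vertex 1 is entry (2,1) of B^2, where B is the adjacency matrix.
B^2 = [[3, 1, 1, 1, 0], [1, 2, 1, 1, 1], [1, 1, 1, 0, 0], [1, 1, 0, 3, 1], [0, 1, 0, 1, 1]]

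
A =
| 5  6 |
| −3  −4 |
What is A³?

[[17, 18], [−9, −10]]

tr A = 1 and det A = −2, so the characteristic polynomial is λ² − (1)λ + (−2) with roots −1 and 2.
Eigenvectors give P = [[−1, 2], [1, −1]] with P⁻¹ = [[1, 2], [1, 1]], and A = P·diag(−1, 2)·P⁻¹.
Then A³ = P·diag(−1, 8)·P⁻¹ = [[1, 16], [−1, −8]] · [[1, 2], [1, 1]] = [[17, 18], [−9, −10]].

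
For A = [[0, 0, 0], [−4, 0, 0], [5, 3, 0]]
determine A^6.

[[0, 0, 0], [0, 0, 0], [0, 0, 0]]

A is strictly triangular, hence nilpotent: A^3 = 0, so A^6 = 0.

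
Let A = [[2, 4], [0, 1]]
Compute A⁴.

A² = [[4, 12], [0, 1]]
A³ = [[8, 28], [0, 1]]
A⁴ = [[16, 60], [0, 1]]

[[16, 60], [0, 1]]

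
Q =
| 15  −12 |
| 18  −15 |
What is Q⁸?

[[6561, 0], [0, 6561]]

tr Q = 0 and det Q = −9, so the characteristic polynomial is λ² − (0)λ + (−9) with roots 3 and −3.
Eigenvectors give P = [[1, −2], [1, −3]] with P⁻¹ = [[3, −2], [1, −1]], and Q = P·diag(3, −3)·P⁻¹.
Then Q⁸ = P·diag(6561, 6561)·P⁻¹ = [[6561, −13122], [6561, −19683]] · [[3, −2], [1, −1]] = [[6561, 0], [0, 6561]].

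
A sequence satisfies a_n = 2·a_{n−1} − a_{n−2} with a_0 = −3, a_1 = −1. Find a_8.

13

With companion matrix T = [[2, −1], [1, 0]], [a_n, a_{n−1}]ᵀ = T·[a_{n−1}, a_{n−2}]ᵀ, so [a_8, a_7]ᵀ = T⁷·[a_1, a_0]ᵀ.
T⁷ = [[8, −7], [7, −6]], giving [a_8, a_7]ᵀ = [[13], [11]].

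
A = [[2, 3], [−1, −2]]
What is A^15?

A² = I (check: tr A = 0 and det A = −1), so A^15 = A since 15 is odd.

[[2, 3], [−1, −2]]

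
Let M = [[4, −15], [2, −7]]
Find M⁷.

[[634, −1905], [254, −763]]

tr M = −3 and det M = 2, so the characteristic polynomial is λ² − (−3)λ + (2) with roots −1 and −2.
Eigenvectors give P = [[−3, −5], [−1, −2]] with P⁻¹ = [[−2, 5], [1, −3]], and M = P·diag(−1, −2)·P⁻¹.
Then M⁷ = P·diag(−1, −128)·P⁻¹ = [[3, 640], [1, 256]] · [[−2, 5], [1, −3]] = [[634, −1905], [254, −763]].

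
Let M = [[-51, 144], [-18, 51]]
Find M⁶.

tr M = 0 and det M = -9, so the characteristic polynomial is λ² − (0)λ + (-9) with roots -3 and 3.
Eigenvectors give P = [[3, 8], [1, 3]] with P⁻¹ = [[3, -8], [-1, 3]], and M = P·diag(-3, 3)·P⁻¹.
Then M⁶ = P·diag(729, 729)·P⁻¹ = [[2187, 5832], [729, 2187]] · [[3, -8], [-1, 3]] = [[729, 0], [0, 729]].

[[729, 0], [0, 729]]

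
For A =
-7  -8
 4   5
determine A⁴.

[[161, 160], [-80, -79]]

tr A = -2 and det A = -3, so the characteristic polynomial is λ² − (-2)λ + (-3) with roots 1 and -3.
Eigenvectors give P = [[1, -2], [-1, 1]] with P⁻¹ = [[-1, -2], [-1, -1]], and A = P·diag(1, -3)·P⁻¹.
Then A⁴ = P·diag(1, 81)·P⁻¹ = [[1, -162], [-1, 81]] · [[-1, -2], [-1, -1]] = [[161, 160], [-80, -79]].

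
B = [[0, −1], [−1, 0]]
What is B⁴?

[[1, 0], [0, 1]]

B² = I (check: tr B = 0 and det B = −1), so B⁴ = I since 4 is even.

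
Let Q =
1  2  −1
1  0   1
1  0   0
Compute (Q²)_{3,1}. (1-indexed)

1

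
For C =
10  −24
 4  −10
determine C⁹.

tr C = 0 and det C = −4, so the characteristic polynomial is λ² − (0)λ + (−4) with roots 2 and −2.
Eigenvectors give P = [[3, 2], [1, 1]] with P⁻¹ = [[1, −2], [−1, 3]], and C = P·diag(2, −2)·P⁻¹.
Then C⁹ = P·diag(512, −512)·P⁻¹ = [[1536, −1024], [512, −512]] · [[1, −2], [−1, 3]] = [[2560, −6144], [1024, −2560]].

[[2560, −6144], [1024, −2560]]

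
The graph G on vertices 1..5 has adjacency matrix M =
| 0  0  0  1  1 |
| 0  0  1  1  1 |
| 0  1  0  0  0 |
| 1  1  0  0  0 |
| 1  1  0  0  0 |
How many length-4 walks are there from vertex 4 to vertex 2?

The number of length-4 walks from vertex 4 to vertex 2 is entry (4,2) of M⁴, where M is the adjacency matrix.
M² = [[2, 2, 0, 0, 0], [2, 3, 0, 0, 0], [0, 0, 1, 1, 1], [0, 0, 1, 2, 2], [0, 0, 1, 2, 2]]
M³ = [[0, 0, 2, 4, 4], [0, 0, 3, 5, 5], [2, 3, 0, 0, 0], [4, 5, 0, 0, 0], [4, 5, 0, 0, 0]]
M⁴ = [[8, 10, 0, 0, 0], [10, 13, 0, 0, 0], [0, 0, 3, 5, 5], [0, 0, 5, 9, 9], [0, 0, 5, 9, 9]]

0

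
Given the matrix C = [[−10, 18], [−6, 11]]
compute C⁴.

tr C = 1 and det C = −2, so the characteristic polynomial is λ² − (1)λ + (−2) with roots −1 and 2.
Eigenvectors give P = [[2, −3], [1, −2]] with P⁻¹ = [[2, −3], [1, −2]], and C = P·diag(−1, 2)·P⁻¹.
Then C⁴ = P·diag(1, 16)·P⁻¹ = [[2, −48], [1, −32]] · [[2, −3], [1, −2]] = [[−44, 90], [−30, 61]].

[[−44, 90], [−30, 61]]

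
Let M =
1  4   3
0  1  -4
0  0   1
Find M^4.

M = I + N where N = [[0, 4, 3], [0, 0, -4], [0, 0, 0]] is strictly upper-triangular, so N^3 = 0.
(I + N)^4 = I + 4·N + 6·N^2 = [[1, 16, -84], [0, 1, -16], [0, 0, 1]].

[[1, 16, -84], [0, 1, -16], [0, 0, 1]]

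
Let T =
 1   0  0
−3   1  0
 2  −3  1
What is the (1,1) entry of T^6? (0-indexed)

T = I + N where N = [[0, 0, 0], [−3, 0, 0], [2, −3, 0]] is strictly lower-triangular, so N^3 = 0.
(I + N)^6 = I + 6·N + 15·N^2 = [[1, 0, 0], [−18, 1, 0], [147, −18, 1]].

1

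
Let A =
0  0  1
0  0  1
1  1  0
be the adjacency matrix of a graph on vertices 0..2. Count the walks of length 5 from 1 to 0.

0

The number of length-5 walks from vertex 1 to vertex 0 is entry (1,0) of A^5, where A is the adjacency matrix.
A^2 = [[1, 1, 0], [1, 1, 0], [0, 0, 2]]
A^3 = [[0, 0, 2], [0, 0, 2], [2, 2, 0]]
A^4 = [[2, 2, 0], [2, 2, 0], [0, 0, 4]]
A^5 = [[0, 0, 4], [0, 0, 4], [4, 4, 0]]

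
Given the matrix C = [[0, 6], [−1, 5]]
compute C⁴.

[[−114, 390], [−65, 211]]

tr C = 5 and det C = 6, so the characteristic polynomial is λ² − (5)λ + (6) with roots 3 and 2.
Eigenvectors give P = [[2, 3], [1, 1]] with P⁻¹ = [[−1, 3], [1, −2]], and C = P·diag(3, 2)·P⁻¹.
Then C⁴ = P·diag(81, 16)·P⁻¹ = [[162, 48], [81, 16]] · [[−1, 3], [1, −2]] = [[−114, 390], [−65, 211]].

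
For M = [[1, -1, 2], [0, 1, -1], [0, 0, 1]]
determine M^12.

[[1, -12, 90], [0, 1, -12], [0, 0, 1]]

M = I + N where N = [[0, -1, 2], [0, 0, -1], [0, 0, 0]] is strictly upper-triangular, so N^3 = 0.
(I + N)^12 = I + 12·N + 66·N^2 = [[1, -12, 90], [0, 1, -12], [0, 0, 1]].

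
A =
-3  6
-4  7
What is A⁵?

tr A = 4 and det A = 3, so the characteristic polynomial is λ² − (4)λ + (3) with roots 1 and 3.
Eigenvectors give P = [[3, 1], [2, 1]] with P⁻¹ = [[1, -1], [-2, 3]], and A = P·diag(1, 3)·P⁻¹.
Then A⁵ = P·diag(1, 243)·P⁻¹ = [[3, 243], [2, 243]] · [[1, -1], [-2, 3]] = [[-483, 726], [-484, 727]].

[[-483, 726], [-484, 727]]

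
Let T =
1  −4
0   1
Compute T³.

T = I + N where N = [[0, −4], [0, 0]] is strictly upper-triangular, so N² = 0.
(I + N)³ = I + 3·N = [[1, −12], [0, 1]].

[[1, −12], [0, 1]]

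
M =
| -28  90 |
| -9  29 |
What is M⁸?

[[-2294, 7650], [-765, 2551]]

tr M = 1 and det M = -2, so the characteristic polynomial is λ² − (1)λ + (-2) with roots -1 and 2.
Eigenvectors give P = [[10, 3], [3, 1]] with P⁻¹ = [[1, -3], [-3, 10]], and M = P·diag(-1, 2)·P⁻¹.
Then M⁸ = P·diag(1, 256)·P⁻¹ = [[10, 768], [3, 256]] · [[1, -3], [-3, 10]] = [[-2294, 7650], [-765, 2551]].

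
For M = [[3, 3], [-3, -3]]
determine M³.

[[0, 0], [0, 0]]

M² = [[0, 0], [0, 0]]
M³ = [[0, 0], [0, 0]]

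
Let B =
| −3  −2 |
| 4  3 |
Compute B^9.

B² = I (check: tr B = 0 and det B = −1), so B^9 = B since 9 is odd.

[[−3, −2], [4, 3]]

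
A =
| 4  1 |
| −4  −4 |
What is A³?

[[48, 12], [−48, −48]]

A² = [[12, 0], [0, 12]]
A³ = [[48, 12], [−48, −48]]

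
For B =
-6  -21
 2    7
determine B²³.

[[-6, -21], [2, 7]]

B² = B (a projection; rank 1, trace 1), so B²³ = B.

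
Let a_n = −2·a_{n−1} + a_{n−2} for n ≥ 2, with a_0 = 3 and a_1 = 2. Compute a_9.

With companion matrix M = [[−2, 1], [1, 0]], [a_n, a_{n−1}]ᵀ = M·[a_{n−1}, a_{n−2}]ᵀ, so [a_9, a_8]ᵀ = M⁸·[a_1, a_0]ᵀ.
M⁸ = [[985, −408], [−408, 169]], giving [a_9, a_8]ᵀ = [[746], [−309]].

746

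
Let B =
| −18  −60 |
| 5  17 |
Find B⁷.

tr B = −1 and det B = −6, so the characteristic polynomial is λ² − (−1)λ + (−6) with roots −3 and 2.
Eigenvectors give P = [[4, −3], [−1, 1]] with P⁻¹ = [[1, 3], [1, 4]], and B = P·diag(−3, 2)·P⁻¹.
Then B⁷ = P·diag(−2187, 128)·P⁻¹ = [[−8748, −384], [2187, 128]] · [[1, 3], [1, 4]] = [[−9132, −27780], [2315, 7073]].

[[−9132, −27780], [2315, 7073]]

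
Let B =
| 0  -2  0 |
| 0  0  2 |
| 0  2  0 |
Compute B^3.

[[0, -8, 0], [0, 0, 8], [0, 8, 0]]

B^2 = [[0, 0, -4], [0, 4, 0], [0, 0, 4]]
B^3 = [[0, -8, 0], [0, 0, 8], [0, 8, 0]]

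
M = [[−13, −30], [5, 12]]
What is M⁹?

[[−60073, −121170], [20195, 40902]]

tr M = −1 and det M = −6, so the characteristic polynomial is λ² − (−1)λ + (−6) with roots −3 and 2.
Eigenvectors give P = [[3, −2], [−1, 1]] with P⁻¹ = [[1, 2], [1, 3]], and M = P·diag(−3, 2)·P⁻¹.
Then M⁹ = P·diag(−19683, 512)·P⁻¹ = [[−59049, −1024], [19683, 512]] · [[1, 2], [1, 3]] = [[−60073, −121170], [20195, 40902]].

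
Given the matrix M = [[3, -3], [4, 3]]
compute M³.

[[-81, -45], [60, -81]]

M² = [[-3, -18], [24, -3]]
M³ = [[-81, -45], [60, -81]]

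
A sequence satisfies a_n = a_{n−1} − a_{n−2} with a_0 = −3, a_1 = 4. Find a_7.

With companion matrix B = [[1, −1], [1, 0]], [a_n, a_{n−1}]ᵀ = B·[a_{n−1}, a_{n−2}]ᵀ, so [a_7, a_6]ᵀ = B⁶·[a_1, a_0]ᵀ.
B⁶ = [[1, 0], [0, 1]], giving [a_7, a_6]ᵀ = [[4], [−3]].

4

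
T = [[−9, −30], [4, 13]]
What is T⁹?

tr T = 4 and det T = 3, so the characteristic polynomial is λ² − (4)λ + (3) with roots 3 and 1.
Eigenvectors give P = [[−5, −3], [2, 1]] with P⁻¹ = [[1, 3], [−2, −5]], and T = P·diag(3, 1)·P⁻¹.
Then T⁹ = P·diag(19683, 1)·P⁻¹ = [[−98415, −3], [39366, 1]] · [[1, 3], [−2, −5]] = [[−98409, −295230], [39364, 118093]].

[[−98409, −295230], [39364, 118093]]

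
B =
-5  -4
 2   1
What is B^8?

tr B = -4 and det B = 3, so the characteristic polynomial is λ² − (-4)λ + (3) with roots -1 and -3.
Eigenvectors give P = [[-1, -2], [1, 1]] with P⁻¹ = [[1, 2], [-1, -1]], and B = P·diag(-1, -3)·P⁻¹.
Then B^8 = P·diag(1, 6561)·P⁻¹ = [[-1, -13122], [1, 6561]] · [[1, 2], [-1, -1]] = [[13121, 13120], [-6560, -6559]].

[[13121, 13120], [-6560, -6559]]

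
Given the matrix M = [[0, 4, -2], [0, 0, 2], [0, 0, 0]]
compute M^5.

[[0, 0, 0], [0, 0, 0], [0, 0, 0]]

M is strictly triangular, hence nilpotent: M^3 = 0, so M^5 = 0.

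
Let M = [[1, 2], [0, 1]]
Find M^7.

[[1, 14], [0, 1]]

M = I + N where N = [[0, 2], [0, 0]] is strictly upper-triangular, so N^2 = 0.
(I + N)^7 = I + 7·N = [[1, 14], [0, 1]].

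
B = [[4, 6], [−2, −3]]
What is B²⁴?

[[4, 6], [−2, −3]]

B² = B (a projection; rank 1, trace 1), so B²⁴ = B.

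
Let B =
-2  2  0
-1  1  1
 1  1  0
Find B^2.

[[2, -2, 2], [2, 0, 1], [-3, 3, 1]]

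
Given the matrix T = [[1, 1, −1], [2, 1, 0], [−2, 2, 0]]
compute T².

[[5, 0, −1], [4, 3, −2], [2, 0, 2]]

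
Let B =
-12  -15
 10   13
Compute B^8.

tr B = 1 and det B = -6, so the characteristic polynomial is λ² − (1)λ + (-6) with roots 3 and -2.
Eigenvectors give P = [[-1, 3], [1, -2]] with P⁻¹ = [[2, 3], [1, 1]], and B = P·diag(3, -2)·P⁻¹.
Then B^8 = P·diag(6561, 256)·P⁻¹ = [[-6561, 768], [6561, -512]] · [[2, 3], [1, 1]] = [[-12354, -18915], [12610, 19171]].

[[-12354, -18915], [12610, 19171]]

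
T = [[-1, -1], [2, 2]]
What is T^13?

[[-1, -1], [2, 2]]

T² = T (a projection; rank 1, trace 1), so T^13 = T.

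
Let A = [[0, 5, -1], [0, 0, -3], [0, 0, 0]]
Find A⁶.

[[0, 0, 0], [0, 0, 0], [0, 0, 0]]

A is strictly triangular, hence nilpotent: A³ = 0, so A⁶ = 0.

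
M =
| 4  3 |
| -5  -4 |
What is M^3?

[[4, 3], [-5, -4]]

M² = I (check: tr M = 0 and det M = -1), so M^3 = M since 3 is odd.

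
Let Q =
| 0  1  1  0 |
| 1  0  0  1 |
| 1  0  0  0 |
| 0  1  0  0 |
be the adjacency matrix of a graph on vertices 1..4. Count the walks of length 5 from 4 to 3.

The number of length-5 walks from vertex 4 to vertex 3 is entry (4,3) of Q⁵, where Q is the adjacency matrix.
Q² = [[2, 0, 0, 1], [0, 2, 1, 0], [0, 1, 1, 0], [1, 0, 0, 1]]
Q³ = [[0, 3, 2, 0], [3, 0, 0, 2], [2, 0, 0, 1], [0, 2, 1, 0]]
Q⁴ = [[5, 0, 0, 3], [0, 5, 3, 0], [0, 3, 2, 0], [3, 0, 0, 2]]
Q⁵ = [[0, 8, 5, 0], [8, 0, 0, 5], [5, 0, 0, 3], [0, 5, 3, 0]]

3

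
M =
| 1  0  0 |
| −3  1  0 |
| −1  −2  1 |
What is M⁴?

M = I + N where N = [[0, 0, 0], [−3, 0, 0], [−1, −2, 0]] is strictly lower-triangular, so N³ = 0.
(I + N)⁴ = I + 4·N + 6·N² = [[1, 0, 0], [−12, 1, 0], [32, −8, 1]].

[[1, 0, 0], [−12, 1, 0], [32, −8, 1]]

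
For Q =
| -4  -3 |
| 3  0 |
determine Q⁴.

[[-95, -24], [24, -63]]

Q² = [[7, 12], [-12, -9]]
Q³ = [[8, -21], [21, 36]]
Q⁴ = [[-95, -24], [24, -63]]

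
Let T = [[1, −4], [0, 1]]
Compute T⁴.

[[1, −16], [0, 1]]

T = I + N where N = [[0, −4], [0, 0]] is strictly upper-triangular, so N² = 0.
(I + N)⁴ = I + 4·N = [[1, −16], [0, 1]].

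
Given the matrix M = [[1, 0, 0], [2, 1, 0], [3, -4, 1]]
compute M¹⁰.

M = I + N where N = [[0, 0, 0], [2, 0, 0], [3, -4, 0]] is strictly lower-triangular, so N³ = 0.
(I + N)¹⁰ = I + 10·N + 45·N² = [[1, 0, 0], [20, 1, 0], [-330, -40, 1]].

[[1, 0, 0], [20, 1, 0], [-330, -40, 1]]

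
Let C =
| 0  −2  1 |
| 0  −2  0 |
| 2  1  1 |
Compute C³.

C² = [[2, 5, 1], [0, 4, 0], [2, −5, 3]]
C³ = [[2, −13, 3], [0, −8, 0], [6, 9, 5]]

[[2, −13, 3], [0, −8, 0], [6, 9, 5]]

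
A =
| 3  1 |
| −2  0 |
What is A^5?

tr A = 3 and det A = 2, so the characteristic polynomial is λ² − (3)λ + (2) with roots 1 and 2.
Eigenvectors give P = [[1, 1], [−2, −1]] with P⁻¹ = [[−1, −1], [2, 1]], and A = P·diag(1, 2)·P⁻¹.
Then A^5 = P·diag(1, 32)·P⁻¹ = [[1, 32], [−2, −32]] · [[−1, −1], [2, 1]] = [[63, 31], [−62, −30]].

[[63, 31], [−62, −30]]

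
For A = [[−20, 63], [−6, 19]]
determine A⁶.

[[442, −1323], [126, −377]]

tr A = −1 and det A = −2, so the characteristic polynomial is λ² − (−1)λ + (−2) with roots 1 and −2.
Eigenvectors give P = [[3, 7], [1, 2]] with P⁻¹ = [[−2, 7], [1, −3]], and A = P·diag(1, −2)·P⁻¹.
Then A⁶ = P·diag(1, 64)·P⁻¹ = [[3, 448], [1, 128]] · [[−2, 7], [1, −3]] = [[442, −1323], [126, −377]].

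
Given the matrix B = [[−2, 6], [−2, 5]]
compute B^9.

tr B = 3 and det B = 2, so the characteristic polynomial is λ² − (3)λ + (2) with roots 2 and 1.
Eigenvectors give P = [[−3, 2], [−2, 1]] with P⁻¹ = [[1, −2], [2, −3]], and B = P·diag(2, 1)·P⁻¹.
Then B^9 = P·diag(512, 1)·P⁻¹ = [[−1536, 2], [−1024, 1]] · [[1, −2], [2, −3]] = [[−1532, 3066], [−1022, 2045]].

[[−1532, 3066], [−1022, 2045]]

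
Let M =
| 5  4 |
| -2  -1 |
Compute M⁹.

[[39365, 39364], [-19682, -19681]]

tr M = 4 and det M = 3, so the characteristic polynomial is λ² − (4)λ + (3) with roots 3 and 1.
Eigenvectors give P = [[-2, -1], [1, 1]] with P⁻¹ = [[-1, -1], [1, 2]], and M = P·diag(3, 1)·P⁻¹.
Then M⁹ = P·diag(19683, 1)·P⁻¹ = [[-39366, -1], [19683, 1]] · [[-1, -1], [1, 2]] = [[39365, 39364], [-19682, -19681]].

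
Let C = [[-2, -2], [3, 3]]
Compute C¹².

C² = C (a projection; rank 1, trace 1), so C¹² = C.

[[-2, -2], [3, 3]]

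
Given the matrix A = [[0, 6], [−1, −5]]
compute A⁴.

tr A = −5 and det A = 6, so the characteristic polynomial is λ² − (−5)λ + (6) with roots −3 and −2.
Eigenvectors give P = [[2, 3], [−1, −1]] with P⁻¹ = [[−1, −3], [1, 2]], and A = P·diag(−3, −2)·P⁻¹.
Then A⁴ = P·diag(81, 16)·P⁻¹ = [[162, 48], [−81, −16]] · [[−1, −3], [1, 2]] = [[−114, −390], [65, 211]].

[[−114, −390], [65, 211]]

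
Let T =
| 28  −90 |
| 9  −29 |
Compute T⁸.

[[−2294, 7650], [−765, 2551]]

tr T = −1 and det T = −2, so the characteristic polynomial is λ² − (−1)λ + (−2) with roots 1 and −2.
Eigenvectors give P = [[10, 3], [3, 1]] with P⁻¹ = [[1, −3], [−3, 10]], and T = P·diag(1, −2)·P⁻¹.
Then T⁸ = P·diag(1, 256)·P⁻¹ = [[10, 768], [3, 256]] · [[1, −3], [−3, 10]] = [[−2294, 7650], [−765, 2551]].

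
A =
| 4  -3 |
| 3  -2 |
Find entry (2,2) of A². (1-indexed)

-5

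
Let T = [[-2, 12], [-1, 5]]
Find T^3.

tr T = 3 and det T = 2, so the characteristic polynomial is λ² − (3)λ + (2) with roots 1 and 2.
Eigenvectors give P = [[-4, -3], [-1, -1]] with P⁻¹ = [[-1, 3], [1, -4]], and T = P·diag(1, 2)·P⁻¹.
Then T^3 = P·diag(1, 8)·P⁻¹ = [[-4, -24], [-1, -8]] · [[-1, 3], [1, -4]] = [[-20, 84], [-7, 29]].

[[-20, 84], [-7, 29]]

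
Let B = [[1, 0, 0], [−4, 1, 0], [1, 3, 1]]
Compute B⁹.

B = I + N where N = [[0, 0, 0], [−4, 0, 0], [1, 3, 0]] is strictly lower-triangular, so N³ = 0.
(I + N)⁹ = I + 9·N + 36·N² = [[1, 0, 0], [−36, 1, 0], [−423, 27, 1]].

[[1, 0, 0], [−36, 1, 0], [−423, 27, 1]]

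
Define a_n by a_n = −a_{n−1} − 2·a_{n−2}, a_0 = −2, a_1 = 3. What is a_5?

With companion matrix C = [[−1, −2], [1, 0]], [a_n, a_{n−1}]ᵀ = C·[a_{n−1}, a_{n−2}]ᵀ, so [a_5, a_4]ᵀ = C⁴·[a_1, a_0]ᵀ.
C⁴ = [[−1, −6], [3, 2]], giving [a_5, a_4]ᵀ = [[9], [5]].

9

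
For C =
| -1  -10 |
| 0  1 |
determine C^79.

[[-1, -10], [0, 1]]

C² = I (check: tr C = 0 and det C = -1), so C^79 = C since 79 is odd.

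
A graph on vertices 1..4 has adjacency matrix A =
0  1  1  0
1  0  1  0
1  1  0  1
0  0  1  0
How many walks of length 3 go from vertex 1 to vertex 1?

The number of length-3 walks from vertex 1 to vertex 1 is entry (1,1) of A^3, where A is the adjacency matrix.
A^2 = [[2, 1, 1, 1], [1, 2, 1, 1], [1, 1, 3, 0], [1, 1, 0, 1]]
A^3 = [[2, 3, 4, 1], [3, 2, 4, 1], [4, 4, 2, 3], [1, 1, 3, 0]]

2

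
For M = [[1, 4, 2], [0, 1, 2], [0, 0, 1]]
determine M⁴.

M = I + N where N = [[0, 4, 2], [0, 0, 2], [0, 0, 0]] is strictly upper-triangular, so N³ = 0.
(I + N)⁴ = I + 4·N + 6·N² = [[1, 16, 56], [0, 1, 8], [0, 0, 1]].

[[1, 16, 56], [0, 1, 8], [0, 0, 1]]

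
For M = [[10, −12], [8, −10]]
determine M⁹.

tr M = 0 and det M = −4, so the characteristic polynomial is λ² − (0)λ + (−4) with roots −2 and 2.
Eigenvectors give P = [[1, −3], [1, −2]] with P⁻¹ = [[−2, 3], [−1, 1]], and M = P·diag(−2, 2)·P⁻¹.
Then M⁹ = P·diag(−512, 512)·P⁻¹ = [[−512, −1536], [−512, −1024]] · [[−2, 3], [−1, 1]] = [[2560, −3072], [2048, −2560]].

[[2560, −3072], [2048, −2560]]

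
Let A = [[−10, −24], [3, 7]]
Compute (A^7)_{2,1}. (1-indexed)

381

tr A = −3 and det A = 2, so the characteristic polynomial is λ² − (−3)λ + (2) with roots −2 and −1.
Eigenvectors give P = [[−3, −8], [1, 3]] with P⁻¹ = [[−3, −8], [1, 3]], and A = P·diag(−2, −1)·P⁻¹.
Then A^7 = P·diag(−128, −1)·P⁻¹ = [[384, 8], [−128, −3]] · [[−3, −8], [1, 3]] = [[−1144, −3048], [381, 1015]].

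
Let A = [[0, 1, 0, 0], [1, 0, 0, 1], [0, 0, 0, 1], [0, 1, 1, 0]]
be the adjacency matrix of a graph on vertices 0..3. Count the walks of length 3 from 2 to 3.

The number of length-3 walks from vertex 2 to vertex 3 is entry (2,3) of A^3, where A is the adjacency matrix.
A^2 = [[1, 0, 0, 1], [0, 2, 1, 0], [0, 1, 1, 0], [1, 0, 0, 2]]
A^3 = [[0, 2, 1, 0], [2, 0, 0, 3], [1, 0, 0, 2], [0, 3, 2, 0]]

2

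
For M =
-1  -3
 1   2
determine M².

[[-2, -3], [1, 1]]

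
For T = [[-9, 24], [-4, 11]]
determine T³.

[[-57, 168], [-28, 83]]

tr T = 2 and det T = -3, so the characteristic polynomial is λ² − (2)λ + (-3) with roots -1 and 3.
Eigenvectors give P = [[3, -2], [1, -1]] with P⁻¹ = [[1, -2], [1, -3]], and T = P·diag(-1, 3)·P⁻¹.
Then T³ = P·diag(-1, 27)·P⁻¹ = [[-3, -54], [-1, -27]] · [[1, -2], [1, -3]] = [[-57, 168], [-28, 83]].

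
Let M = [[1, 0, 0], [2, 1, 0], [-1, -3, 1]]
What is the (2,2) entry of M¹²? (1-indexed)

M = I + N where N = [[0, 0, 0], [2, 0, 0], [-1, -3, 0]] is strictly lower-triangular, so N³ = 0.
(I + N)¹² = I + 12·N + 66·N² = [[1, 0, 0], [24, 1, 0], [-408, -36, 1]].

1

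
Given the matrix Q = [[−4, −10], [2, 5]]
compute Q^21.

[[−4, −10], [2, 5]]

Q² = Q (a projection; rank 1, trace 1), so Q^21 = Q.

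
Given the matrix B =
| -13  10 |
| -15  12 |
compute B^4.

tr B = -1 and det B = -6, so the characteristic polynomial is λ² − (-1)λ + (-6) with roots -3 and 2.
Eigenvectors give P = [[1, -2], [1, -3]] with P⁻¹ = [[3, -2], [1, -1]], and B = P·diag(-3, 2)·P⁻¹.
Then B^4 = P·diag(81, 16)·P⁻¹ = [[81, -32], [81, -48]] · [[3, -2], [1, -1]] = [[211, -130], [195, -114]].

[[211, -130], [195, -114]]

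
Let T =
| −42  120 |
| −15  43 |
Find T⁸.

tr T = 1 and det T = −6, so the characteristic polynomial is λ² − (1)λ + (−6) with roots 3 and −2.
Eigenvectors give P = [[−8, 3], [−3, 1]] with P⁻¹ = [[1, −3], [3, −8]], and T = P·diag(3, −2)·P⁻¹.
Then T⁸ = P·diag(6561, 256)·P⁻¹ = [[−52488, 768], [−19683, 256]] · [[1, −3], [3, −8]] = [[−50184, 151320], [−18915, 57001]].

[[−50184, 151320], [−18915, 57001]]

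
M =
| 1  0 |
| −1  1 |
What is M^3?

M = I + N where N = [[0, 0], [−1, 0]] is strictly lower-triangular, so N^2 = 0.
(I + N)^3 = I + 3·N = [[1, 0], [−3, 1]].

[[1, 0], [−3, 1]]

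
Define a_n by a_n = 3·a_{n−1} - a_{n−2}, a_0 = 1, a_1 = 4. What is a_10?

With companion matrix M = [[3, -1], [1, 0]], [a_n, a_{n−1}]ᵀ = M·[a_{n−1}, a_{n−2}]ᵀ, so [a_10, a_9]ᵀ = M⁹·[a_1, a_0]ᵀ.
M⁹ = [[6765, -2584], [2584, -987]], giving [a_10, a_9]ᵀ = [[24476], [9349]].

24476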